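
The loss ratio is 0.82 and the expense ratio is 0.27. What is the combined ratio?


Combined ratio = loss ratio + expense ratio
= 0.82 + 0.27
= 1.09


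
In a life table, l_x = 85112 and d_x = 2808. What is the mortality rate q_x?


q_x = d_x / l_x
= 2808 / 85112
= 0.033


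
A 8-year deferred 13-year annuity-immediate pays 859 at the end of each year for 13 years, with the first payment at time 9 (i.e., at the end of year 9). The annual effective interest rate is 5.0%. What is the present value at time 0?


PV at time 8 of the 13-year annuity-immediate:
a_n = 859 * (1-(1+0.05)^(-13))/0.05 = 8069.0792
Discount back 8 years to time 0:
PV = 8069.0792 * (1+0.05)^(-8)
= 8069.0792 * 0.676839
= 5461.4704


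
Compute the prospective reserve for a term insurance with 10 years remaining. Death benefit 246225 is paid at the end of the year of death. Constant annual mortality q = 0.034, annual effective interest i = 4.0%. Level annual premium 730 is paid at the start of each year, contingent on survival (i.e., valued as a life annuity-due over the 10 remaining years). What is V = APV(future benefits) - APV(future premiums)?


v = 1/(1+i) = 0.961538
APV(future benefits) per unit = sum_{k=0}^{9} k_p_x * q * v^(k+1) = 0.239833
APV(future benefits) = 246225 * 0.239833 = 59052.8296
Life annuity-due factor ä_{x:10} = sum_{k=0}^{9} k_p_x * v^k = 7.336062
APV(future premiums) = 730 * 7.336062 = 5355.3252
V = 59052.8296 - 5355.3252
= 53697.5044


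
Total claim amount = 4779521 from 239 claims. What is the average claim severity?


severity = total / number
= 4779521 / 239
= 19997.9958


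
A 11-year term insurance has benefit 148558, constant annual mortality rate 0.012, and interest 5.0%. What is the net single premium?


NSP = benefit * sum_{k=0}^{n-1} k_p_x * q * v^(k+1)
With constant q=0.012, v=0.952381
Sum = 0.094458
NSP = 148558 * 0.094458
= 14032.4193


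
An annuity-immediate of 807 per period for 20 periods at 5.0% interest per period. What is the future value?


FV = PMT * ((1+i)^n - 1) / i
= 807 * ((1.05)^20 - 1) / 0.05
= 807 * (2.653298 - 1) / 0.05
= 26684.225


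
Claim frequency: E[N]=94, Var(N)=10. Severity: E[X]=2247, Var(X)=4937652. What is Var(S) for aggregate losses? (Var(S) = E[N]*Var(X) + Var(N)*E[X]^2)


Var(S) = E[N]*Var(X) + Var(N)*E[X]^2
= 94*4937652 + 10*2247^2
= 464139288 + 50490090
= 5.1463e+08


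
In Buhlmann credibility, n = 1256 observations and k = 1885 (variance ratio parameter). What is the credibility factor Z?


Z = n / (n + k)
= 1256 / (1256 + 1885)
= 1256 / 3141
= 0.3999


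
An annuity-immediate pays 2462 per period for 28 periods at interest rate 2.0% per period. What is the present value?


PV = PMT * (1 - (1+i)^(-n)) / i
= 2462 * (1 - (1+0.02)^(-28)) / 0.02
= 2462 * (1 - 0.574375) / 0.02
= 2462 * 21.281272
= 52394.4925


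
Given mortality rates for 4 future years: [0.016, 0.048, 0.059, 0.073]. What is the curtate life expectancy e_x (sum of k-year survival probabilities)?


e_x = sum_{k=1}^{n} k_p_x
k_p_x values:
  1_p_x = 0.984
  2_p_x = 0.936768
  3_p_x = 0.881499
  4_p_x = 0.817149
e_x = 3.6194


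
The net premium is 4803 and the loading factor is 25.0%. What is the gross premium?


Gross = net * (1 + loading)
= 4803 * (1 + 0.25)
= 4803 * 1.25
= 6003.75


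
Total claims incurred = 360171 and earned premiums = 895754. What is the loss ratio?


Loss ratio = claims / premiums
= 360171 / 895754
= 0.4021


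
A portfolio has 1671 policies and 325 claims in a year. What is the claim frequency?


frequency = claims / policies
= 325 / 1671
= 0.1945


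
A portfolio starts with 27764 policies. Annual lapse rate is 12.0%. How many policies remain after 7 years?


remaining = initial * (1 - lapse)^years
= 27764 * (1 - 0.12)^7
= 27764 * 0.408676
= 11346.4693


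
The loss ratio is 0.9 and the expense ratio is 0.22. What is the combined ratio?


Combined ratio = loss ratio + expense ratio
= 0.9 + 0.22
= 1.12


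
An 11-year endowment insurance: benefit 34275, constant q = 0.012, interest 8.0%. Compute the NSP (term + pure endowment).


Term component = 2791.7091
Pure endowment = 11_p_x * v^11 * benefit = 0.875642 * 0.428883 * 34275 = 12871.8966
NSP = 15663.6058


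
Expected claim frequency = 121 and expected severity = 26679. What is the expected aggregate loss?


E[S] = E[N] * E[X]
= 121 * 26679
= 3.2282e+06


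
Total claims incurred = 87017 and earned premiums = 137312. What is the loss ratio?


Loss ratio = claims / premiums
= 87017 / 137312
= 0.6337


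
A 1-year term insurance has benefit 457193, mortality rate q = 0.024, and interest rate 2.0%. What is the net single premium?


NSP = benefit * q * v
v = 1/(1+i) = 0.980392
NSP = 457193 * 0.024 * 0.980392
= 10757.4824


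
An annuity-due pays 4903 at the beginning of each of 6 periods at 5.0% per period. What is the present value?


PV_due = PMT * (1-(1+i)^(-n))/i * (1+i)
PV_immediate = 24886.1182
PV_due = 24886.1182 * 1.05
= 26130.4241


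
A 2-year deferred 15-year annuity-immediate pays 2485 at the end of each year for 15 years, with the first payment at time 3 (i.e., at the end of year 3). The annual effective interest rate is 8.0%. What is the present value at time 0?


PV at time 2 of the 15-year annuity-immediate:
a_n = 2485 * (1-(1+0.08)^(-15))/0.08 = 21270.3045
Discount back 2 years to time 0:
PV = 21270.3045 * (1+0.08)^(-2)
= 21270.3045 * 0.857339
= 18235.8578


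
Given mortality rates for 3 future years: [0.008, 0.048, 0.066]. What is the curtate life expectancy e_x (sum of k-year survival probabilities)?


e_x = sum_{k=1}^{n} k_p_x
k_p_x values:
  1_p_x = 0.992
  2_p_x = 0.944384
  3_p_x = 0.882055
e_x = 2.8184


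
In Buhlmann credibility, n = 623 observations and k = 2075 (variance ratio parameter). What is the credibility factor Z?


Z = n / (n + k)
= 623 / (623 + 2075)
= 623 / 2698
= 0.2309


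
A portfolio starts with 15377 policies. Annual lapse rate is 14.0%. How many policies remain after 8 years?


remaining = initial * (1 - lapse)^years
= 15377 * (1 - 0.14)^8
= 15377 * 0.299218
= 4601.0741


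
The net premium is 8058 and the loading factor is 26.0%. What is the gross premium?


Gross = net * (1 + loading)
= 8058 * (1 + 0.26)
= 8058 * 1.26
= 10153.08


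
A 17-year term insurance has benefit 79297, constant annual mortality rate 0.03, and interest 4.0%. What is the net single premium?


NSP = benefit * sum_{k=0}^{n-1} k_p_x * q * v^(k+1)
With constant q=0.03, v=0.961538
Sum = 0.29748
NSP = 79297 * 0.29748
= 23589.2325


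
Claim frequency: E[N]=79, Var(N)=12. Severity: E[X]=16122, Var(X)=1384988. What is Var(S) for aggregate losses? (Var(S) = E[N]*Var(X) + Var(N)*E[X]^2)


Var(S) = E[N]*Var(X) + Var(N)*E[X]^2
= 79*1384988 + 12*16122^2
= 109414052 + 3119026608
= 3.2284e+09


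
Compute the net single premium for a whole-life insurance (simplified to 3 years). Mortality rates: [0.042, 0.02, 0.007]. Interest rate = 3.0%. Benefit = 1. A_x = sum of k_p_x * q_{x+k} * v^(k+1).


v = 0.970874
Year 0: k_p_x=1.0, q=0.042, term=0.040777
Year 1: k_p_x=0.958, q=0.02, term=0.01806
Year 2: k_p_x=0.93884, q=0.007, term=0.006014
A_x = 0.0649


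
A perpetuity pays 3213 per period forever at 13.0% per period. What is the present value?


PV = PMT / i
= 3213 / 0.13
= 24715.3846


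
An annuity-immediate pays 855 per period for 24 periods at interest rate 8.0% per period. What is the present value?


PV = PMT * (1 - (1+i)^(-n)) / i
= 855 * (1 - (1+0.08)^(-24)) / 0.08
= 855 * (1 - 0.157699) / 0.08
= 855 * 10.528758
= 9002.0883


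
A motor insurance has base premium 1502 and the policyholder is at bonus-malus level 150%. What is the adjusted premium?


adjusted = base * BM_level / 100
= 1502 * 150 / 100
= 1502 * 1.5
= 2253.0


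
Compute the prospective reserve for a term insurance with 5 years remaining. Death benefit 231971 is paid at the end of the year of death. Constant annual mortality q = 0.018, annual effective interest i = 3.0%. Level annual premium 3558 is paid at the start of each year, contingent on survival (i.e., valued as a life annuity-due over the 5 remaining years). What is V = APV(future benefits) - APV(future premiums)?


v = 1/(1+i) = 0.970874
APV(future benefits) per unit = sum_{k=0}^{4} k_p_x * q * v^(k+1) = 0.079605
APV(future benefits) = 231971 * 0.079605 = 18466.1393
Life annuity-due factor ä_{x:5} = sum_{k=0}^{4} k_p_x * v^k = 4.555197
APV(future premiums) = 3558 * 4.555197 = 16207.3898
V = 18466.1393 - 16207.3898
= 2258.7496


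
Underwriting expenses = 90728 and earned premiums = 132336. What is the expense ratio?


Expense ratio = expenses / premiums
= 90728 / 132336
= 0.6856


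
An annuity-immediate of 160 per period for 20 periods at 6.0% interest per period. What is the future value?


FV = PMT * ((1+i)^n - 1) / i
= 160 * ((1.06)^20 - 1) / 0.06
= 160 * (3.207135 - 1) / 0.06
= 5885.6946


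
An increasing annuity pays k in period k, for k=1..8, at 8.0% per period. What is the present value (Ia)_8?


(Ia)_n = sum_{k=1}^{n} k * v^k, v = 1/(1+i)
v = 0.925926
Sum computed term by term:
(Ia)_8 = 23.5527


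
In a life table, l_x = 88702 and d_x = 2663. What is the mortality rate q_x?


q_x = d_x / l_x
= 2663 / 88702
= 0.03


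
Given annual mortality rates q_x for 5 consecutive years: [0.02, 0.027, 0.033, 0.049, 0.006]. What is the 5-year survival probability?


p_k = 1 - q_k for each year
Survival = product of (1 - q_k)
= 0.98 * 0.973 * 0.967 * 0.951 * 0.994
= 0.8716


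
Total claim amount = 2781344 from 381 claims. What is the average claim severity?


severity = total / number
= 2781344 / 381
= 7300.1155


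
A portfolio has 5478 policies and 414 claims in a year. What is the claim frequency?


frequency = claims / policies
= 414 / 5478
= 0.0756


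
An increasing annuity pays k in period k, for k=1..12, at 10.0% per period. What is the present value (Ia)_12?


(Ia)_n = sum_{k=1}^{n} k * v^k, v = 1/(1+i)
v = 0.909091
Sum computed term by term:
(Ia)_12 = 36.7149


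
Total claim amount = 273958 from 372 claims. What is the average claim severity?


severity = total / number
= 273958 / 372
= 736.4462


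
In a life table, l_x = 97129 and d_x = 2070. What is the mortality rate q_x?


q_x = d_x / l_x
= 2070 / 97129
= 0.0213


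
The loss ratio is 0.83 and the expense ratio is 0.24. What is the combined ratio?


Combined ratio = loss ratio + expense ratio
= 0.83 + 0.24
= 1.07


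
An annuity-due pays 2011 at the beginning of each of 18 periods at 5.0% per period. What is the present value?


PV_due = PMT * (1-(1+i)^(-n))/i * (1+i)
PV_immediate = 23507.7593
PV_due = 23507.7593 * 1.05
= 24683.1472


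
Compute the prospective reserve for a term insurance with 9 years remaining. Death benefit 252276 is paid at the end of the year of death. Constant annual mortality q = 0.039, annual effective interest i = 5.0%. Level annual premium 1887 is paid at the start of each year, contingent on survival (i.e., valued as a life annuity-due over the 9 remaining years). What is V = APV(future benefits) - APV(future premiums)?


v = 1/(1+i) = 0.952381
APV(future benefits) per unit = sum_{k=0}^{8} k_p_x * q * v^(k+1) = 0.240741
APV(future benefits) = 252276 * 0.240741 = 60733.2313
Life annuity-due factor ä_{x:9} = sum_{k=0}^{8} k_p_x * v^k = 6.481494
APV(future premiums) = 1887 * 6.481494 = 12230.5798
V = 60733.2313 - 12230.5798
= 48502.6516


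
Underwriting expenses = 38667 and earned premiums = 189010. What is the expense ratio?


Expense ratio = expenses / premiums
= 38667 / 189010
= 0.2046


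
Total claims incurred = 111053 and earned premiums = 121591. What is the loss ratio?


Loss ratio = claims / premiums
= 111053 / 121591
= 0.9133


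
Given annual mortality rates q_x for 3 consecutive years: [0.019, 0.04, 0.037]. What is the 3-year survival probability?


p_k = 1 - q_k for each year
Survival = product of (1 - q_k)
= 0.981 * 0.96 * 0.963
= 0.9069


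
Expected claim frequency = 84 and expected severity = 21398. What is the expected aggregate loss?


E[S] = E[N] * E[X]
= 84 * 21398
= 1.7974e+06


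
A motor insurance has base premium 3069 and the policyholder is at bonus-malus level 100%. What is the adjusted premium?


adjusted = base * BM_level / 100
= 3069 * 100 / 100
= 3069 * 1.0
= 3069.0


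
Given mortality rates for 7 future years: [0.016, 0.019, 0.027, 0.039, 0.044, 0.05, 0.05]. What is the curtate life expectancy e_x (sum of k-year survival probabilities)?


e_x = sum_{k=1}^{n} k_p_x
k_p_x values:
  1_p_x = 0.984
  2_p_x = 0.965304
  3_p_x = 0.939241
  4_p_x = 0.90261
  5_p_x = 0.862896
  6_p_x = 0.819751
  7_p_x = 0.778763
e_x = 6.2526


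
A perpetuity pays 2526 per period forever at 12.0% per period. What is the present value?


PV = PMT / i
= 2526 / 0.12
= 21050.0


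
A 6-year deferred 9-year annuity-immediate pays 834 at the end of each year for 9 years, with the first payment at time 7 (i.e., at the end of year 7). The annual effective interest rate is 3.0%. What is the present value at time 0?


PV at time 6 of the 9-year annuity-immediate:
a_n = 834 * (1-(1+0.03)^(-9))/0.03 = 6493.6148
Discount back 6 years to time 0:
PV = 6493.6148 * (1+0.03)^(-6)
= 6493.6148 * 0.837484
= 5438.3002


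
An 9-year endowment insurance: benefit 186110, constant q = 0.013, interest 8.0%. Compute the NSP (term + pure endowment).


Term component = 14447.0458
Pure endowment = 9_p_x * v^9 * benefit = 0.888903 * 0.500249 * 186110 = 82758.0566
NSP = 97205.1025


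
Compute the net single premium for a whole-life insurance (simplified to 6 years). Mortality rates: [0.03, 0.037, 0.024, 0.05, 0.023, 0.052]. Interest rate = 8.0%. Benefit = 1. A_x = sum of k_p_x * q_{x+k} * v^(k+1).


v = 0.925926
Year 0: k_p_x=1.0, q=0.03, term=0.027778
Year 1: k_p_x=0.97, q=0.037, term=0.03077
Year 2: k_p_x=0.93411, q=0.024, term=0.017797
Year 3: k_p_x=0.911691, q=0.05, term=0.033506
Year 4: k_p_x=0.866107, q=0.023, term=0.013558
Year 5: k_p_x=0.846186, q=0.052, term=0.027729
A_x = 0.1511


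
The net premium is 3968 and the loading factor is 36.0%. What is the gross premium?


Gross = net * (1 + loading)
= 3968 * (1 + 0.36)
= 3968 * 1.36
= 5396.48


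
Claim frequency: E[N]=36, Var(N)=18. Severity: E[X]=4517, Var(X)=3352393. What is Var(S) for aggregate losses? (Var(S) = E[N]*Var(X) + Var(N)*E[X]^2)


Var(S) = E[N]*Var(X) + Var(N)*E[X]^2
= 36*3352393 + 18*4517^2
= 120686148 + 367259202
= 4.8795e+08


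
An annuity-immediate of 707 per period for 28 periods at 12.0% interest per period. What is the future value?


FV = PMT * ((1+i)^n - 1) / i
= 707 * ((1.12)^28 - 1) / 0.12
= 707 * (23.883866 - 1) / 0.12
= 134824.1134


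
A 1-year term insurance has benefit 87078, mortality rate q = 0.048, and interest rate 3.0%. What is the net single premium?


NSP = benefit * q * v
v = 1/(1+i) = 0.970874
NSP = 87078 * 0.048 * 0.970874
= 4058.0039


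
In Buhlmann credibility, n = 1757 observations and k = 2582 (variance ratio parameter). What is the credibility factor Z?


Z = n / (n + k)
= 1757 / (1757 + 2582)
= 1757 / 4339
= 0.4049


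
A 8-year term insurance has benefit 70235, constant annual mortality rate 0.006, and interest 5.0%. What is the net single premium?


NSP = benefit * sum_{k=0}^{n-1} k_p_x * q * v^(k+1)
With constant q=0.006, v=0.952381
Sum = 0.038033
NSP = 70235 * 0.038033
= 2671.2488


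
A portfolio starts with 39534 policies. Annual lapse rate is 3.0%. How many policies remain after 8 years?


remaining = initial * (1 - lapse)^years
= 39534 * (1 - 0.03)^8
= 39534 * 0.783743
= 30984.51


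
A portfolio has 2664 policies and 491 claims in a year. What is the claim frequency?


frequency = claims / policies
= 491 / 2664
= 0.1843


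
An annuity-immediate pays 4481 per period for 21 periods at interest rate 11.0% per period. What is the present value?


PV = PMT * (1 - (1+i)^(-n)) / i
= 4481 * (1 - (1+0.11)^(-21)) / 0.11
= 4481 * (1 - 0.111742) / 0.11
= 4481 * 8.07507
= 36184.3904


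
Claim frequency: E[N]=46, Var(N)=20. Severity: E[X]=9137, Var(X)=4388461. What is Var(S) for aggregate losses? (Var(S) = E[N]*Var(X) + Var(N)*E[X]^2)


Var(S) = E[N]*Var(X) + Var(N)*E[X]^2
= 46*4388461 + 20*9137^2
= 201869206 + 1669695380
= 1.8716e+09


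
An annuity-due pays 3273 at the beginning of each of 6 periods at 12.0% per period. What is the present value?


PV_due = PMT * (1-(1+i)^(-n))/i * (1+i)
PV_immediate = 13456.6362
PV_due = 13456.6362 * 1.12
= 15071.4325


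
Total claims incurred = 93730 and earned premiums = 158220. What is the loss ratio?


Loss ratio = claims / premiums
= 93730 / 158220
= 0.5924


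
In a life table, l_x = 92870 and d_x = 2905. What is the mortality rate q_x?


q_x = d_x / l_x
= 2905 / 92870
= 0.0313


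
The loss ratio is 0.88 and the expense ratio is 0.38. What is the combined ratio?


Combined ratio = loss ratio + expense ratio
= 0.88 + 0.38
= 1.26


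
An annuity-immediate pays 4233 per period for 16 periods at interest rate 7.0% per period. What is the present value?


PV = PMT * (1 - (1+i)^(-n)) / i
= 4233 * (1 - (1+0.07)^(-16)) / 0.07
= 4233 * (1 - 0.338735) / 0.07
= 4233 * 9.446649
= 39987.6635


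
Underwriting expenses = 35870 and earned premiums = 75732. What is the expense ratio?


Expense ratio = expenses / premiums
= 35870 / 75732
= 0.4736


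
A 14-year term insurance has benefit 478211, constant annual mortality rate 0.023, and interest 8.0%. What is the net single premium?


NSP = benefit * sum_{k=0}^{n-1} k_p_x * q * v^(k+1)
With constant q=0.023, v=0.925926
Sum = 0.168412
NSP = 478211 * 0.168412
= 80536.662


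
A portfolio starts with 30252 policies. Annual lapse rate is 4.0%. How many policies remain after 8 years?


remaining = initial * (1 - lapse)^years
= 30252 * (1 - 0.04)^8
= 30252 * 0.72139
= 21823.4775


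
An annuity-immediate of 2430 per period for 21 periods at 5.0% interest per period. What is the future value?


FV = PMT * ((1+i)^n - 1) / i
= 2430 * ((1.05)^21 - 1) / 0.05
= 2430 * (2.785963 - 1) / 0.05
= 86797.7819


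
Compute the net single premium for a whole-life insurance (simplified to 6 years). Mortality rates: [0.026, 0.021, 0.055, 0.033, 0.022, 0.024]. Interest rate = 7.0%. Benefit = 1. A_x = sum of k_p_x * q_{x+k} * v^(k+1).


v = 0.934579
Year 0: k_p_x=1.0, q=0.026, term=0.024299
Year 1: k_p_x=0.974, q=0.021, term=0.017865
Year 2: k_p_x=0.953546, q=0.055, term=0.042811
Year 3: k_p_x=0.901101, q=0.033, term=0.022686
Year 4: k_p_x=0.871365, q=0.022, term=0.013668
Year 5: k_p_x=0.852195, q=0.024, term=0.013628
A_x = 0.135


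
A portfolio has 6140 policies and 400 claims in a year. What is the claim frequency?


frequency = claims / policies
= 400 / 6140
= 0.0651


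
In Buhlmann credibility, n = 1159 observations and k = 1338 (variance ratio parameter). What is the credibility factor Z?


Z = n / (n + k)
= 1159 / (1159 + 1338)
= 1159 / 2497
= 0.4642


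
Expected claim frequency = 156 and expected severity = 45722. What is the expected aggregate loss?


E[S] = E[N] * E[X]
= 156 * 45722
= 7.1326e+06


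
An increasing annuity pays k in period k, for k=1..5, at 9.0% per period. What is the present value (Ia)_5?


(Ia)_n = sum_{k=1}^{n} k * v^k, v = 1/(1+i)
v = 0.917431
Sum computed term by term:
(Ia)_5 = 11.0007


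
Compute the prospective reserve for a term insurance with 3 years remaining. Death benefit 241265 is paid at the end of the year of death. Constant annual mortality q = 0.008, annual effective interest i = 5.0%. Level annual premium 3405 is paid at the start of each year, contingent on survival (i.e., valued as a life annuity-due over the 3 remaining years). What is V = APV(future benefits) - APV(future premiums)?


v = 1/(1+i) = 0.952381
APV(future benefits) per unit = sum_{k=0}^{2} k_p_x * q * v^(k+1) = 0.021618
APV(future benefits) = 241265 * 0.021618 = 5215.6198
Life annuity-due factor ä_{x:3} = sum_{k=0}^{2} k_p_x * v^k = 2.837337
APV(future premiums) = 3405 * 2.837337 = 9661.1324
V = 5215.6198 - 9661.1324
= -4445.5125


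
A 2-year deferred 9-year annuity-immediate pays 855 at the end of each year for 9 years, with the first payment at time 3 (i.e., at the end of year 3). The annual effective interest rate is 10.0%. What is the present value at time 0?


PV at time 2 of the 9-year annuity-immediate:
a_n = 855 * (1-(1+0.1)^(-9))/0.1 = 4923.9654
Discount back 2 years to time 0:
PV = 4923.9654 * (1+0.1)^(-2)
= 4923.9654 * 0.826446
= 4069.3929


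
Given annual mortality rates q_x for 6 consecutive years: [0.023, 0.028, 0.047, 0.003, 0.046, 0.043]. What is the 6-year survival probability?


p_k = 1 - q_k for each year
Survival = product of (1 - q_k)
= 0.977 * 0.972 * 0.953 * 0.997 * 0.954 * 0.957
= 0.8238


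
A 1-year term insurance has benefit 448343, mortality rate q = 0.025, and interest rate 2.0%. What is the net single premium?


NSP = benefit * q * v
v = 1/(1+i) = 0.980392
NSP = 448343 * 0.025 * 0.980392
= 10988.799


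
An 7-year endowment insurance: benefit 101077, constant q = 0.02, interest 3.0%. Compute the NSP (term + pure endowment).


Term component = 11892.0931
Pure endowment = 7_p_x * v^7 * benefit = 0.868126 * 0.813092 * 101077 = 71346.7673
NSP = 83238.8604


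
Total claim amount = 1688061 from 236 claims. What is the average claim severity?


severity = total / number
= 1688061 / 236
= 7152.8008


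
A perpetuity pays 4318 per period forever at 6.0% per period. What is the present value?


PV = PMT / i
= 4318 / 0.06
= 71966.6667


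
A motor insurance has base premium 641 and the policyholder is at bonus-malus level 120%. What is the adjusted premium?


adjusted = base * BM_level / 100
= 641 * 120 / 100
= 641 * 1.2
= 769.2


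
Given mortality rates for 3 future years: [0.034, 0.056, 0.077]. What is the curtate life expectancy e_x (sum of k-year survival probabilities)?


e_x = sum_{k=1}^{n} k_p_x
k_p_x values:
  1_p_x = 0.966
  2_p_x = 0.911904
  3_p_x = 0.841687
e_x = 2.7196


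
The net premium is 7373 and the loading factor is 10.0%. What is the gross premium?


Gross = net * (1 + loading)
= 7373 * (1 + 0.1)
= 7373 * 1.1
= 8110.3


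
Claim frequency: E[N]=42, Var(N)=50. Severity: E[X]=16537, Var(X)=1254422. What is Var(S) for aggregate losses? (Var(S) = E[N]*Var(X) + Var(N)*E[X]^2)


Var(S) = E[N]*Var(X) + Var(N)*E[X]^2
= 42*1254422 + 50*16537^2
= 52685724 + 13673618450
= 1.3726e+10


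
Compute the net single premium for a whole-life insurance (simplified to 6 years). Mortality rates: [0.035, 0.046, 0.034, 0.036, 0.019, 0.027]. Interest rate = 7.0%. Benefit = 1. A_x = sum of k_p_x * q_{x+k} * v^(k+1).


v = 0.934579
Year 0: k_p_x=1.0, q=0.035, term=0.03271
Year 1: k_p_x=0.965, q=0.046, term=0.038772
Year 2: k_p_x=0.92061, q=0.034, term=0.025551
Year 3: k_p_x=0.889309, q=0.036, term=0.024424
Year 4: k_p_x=0.857294, q=0.019, term=0.011614
Year 5: k_p_x=0.841006, q=0.027, term=0.015131
A_x = 0.1482


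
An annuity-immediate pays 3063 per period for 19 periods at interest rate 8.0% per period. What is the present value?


PV = PMT * (1 - (1+i)^(-n)) / i
= 3063 * (1 - (1+0.08)^(-19)) / 0.08
= 3063 * (1 - 0.231712) / 0.08
= 3063 * 9.603599
= 29415.8243


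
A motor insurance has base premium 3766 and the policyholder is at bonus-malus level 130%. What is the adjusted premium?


adjusted = base * BM_level / 100
= 3766 * 130 / 100
= 3766 * 1.3
= 4895.8


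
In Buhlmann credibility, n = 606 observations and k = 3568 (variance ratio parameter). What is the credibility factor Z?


Z = n / (n + k)
= 606 / (606 + 3568)
= 606 / 4174
= 0.1452


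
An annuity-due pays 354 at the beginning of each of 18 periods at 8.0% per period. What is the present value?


PV_due = PMT * (1-(1+i)^(-n))/i * (1+i)
PV_immediate = 3317.648
PV_due = 3317.648 * 1.08
= 3583.0599


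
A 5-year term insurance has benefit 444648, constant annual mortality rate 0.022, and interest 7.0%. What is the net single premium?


NSP = benefit * sum_{k=0}^{n-1} k_p_x * q * v^(k+1)
With constant q=0.022, v=0.934579
Sum = 0.086581
NSP = 444648 * 0.086581
= 38498.1253


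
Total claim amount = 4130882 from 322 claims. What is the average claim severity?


severity = total / number
= 4130882 / 322
= 12828.8261


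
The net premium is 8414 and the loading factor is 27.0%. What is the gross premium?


Gross = net * (1 + loading)
= 8414 * (1 + 0.27)
= 8414 * 1.27
= 10685.78


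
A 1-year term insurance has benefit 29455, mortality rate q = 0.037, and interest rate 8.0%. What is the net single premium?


NSP = benefit * q * v
v = 1/(1+i) = 0.925926
NSP = 29455 * 0.037 * 0.925926
= 1009.1065


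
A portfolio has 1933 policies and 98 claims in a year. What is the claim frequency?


frequency = claims / policies
= 98 / 1933
= 0.0507


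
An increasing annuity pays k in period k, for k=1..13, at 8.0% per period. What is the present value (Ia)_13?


(Ia)_n = sum_{k=1}^{n} k * v^k, v = 1/(1+i)
v = 0.925926
Sum computed term by term:
(Ia)_13 = 46.9501


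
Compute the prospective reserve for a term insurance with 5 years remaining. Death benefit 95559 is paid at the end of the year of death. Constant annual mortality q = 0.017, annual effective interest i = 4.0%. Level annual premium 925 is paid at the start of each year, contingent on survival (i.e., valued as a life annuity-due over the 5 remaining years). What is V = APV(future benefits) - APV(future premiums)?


v = 1/(1+i) = 0.961538
APV(future benefits) per unit = sum_{k=0}^{4} k_p_x * q * v^(k+1) = 0.07325
APV(future benefits) = 95559 * 0.07325 = 6999.6519
Life annuity-due factor ä_{x:5} = sum_{k=0}^{4} k_p_x * v^k = 4.481148
APV(future premiums) = 925 * 4.481148 = 4145.0617
V = 6999.6519 - 4145.0617
= 2854.5902


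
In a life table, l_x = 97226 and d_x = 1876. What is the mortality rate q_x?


q_x = d_x / l_x
= 1876 / 97226
= 0.0193


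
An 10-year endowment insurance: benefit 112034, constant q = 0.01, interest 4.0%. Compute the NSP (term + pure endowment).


Term component = 8716.9594
Pure endowment = 10_p_x * v^10 * benefit = 0.904382 * 0.675564 * 112034 = 68449.2029
NSP = 77166.1623


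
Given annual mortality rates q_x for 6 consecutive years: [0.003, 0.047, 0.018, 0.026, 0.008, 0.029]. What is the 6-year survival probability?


p_k = 1 - q_k for each year
Survival = product of (1 - q_k)
= 0.997 * 0.953 * 0.982 * 0.974 * 0.992 * 0.971
= 0.8754


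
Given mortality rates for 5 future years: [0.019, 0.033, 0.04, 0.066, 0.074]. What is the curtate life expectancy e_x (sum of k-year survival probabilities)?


e_x = sum_{k=1}^{n} k_p_x
k_p_x values:
  1_p_x = 0.981
  2_p_x = 0.948627
  3_p_x = 0.910682
  4_p_x = 0.850577
  5_p_x = 0.787634
e_x = 4.4785


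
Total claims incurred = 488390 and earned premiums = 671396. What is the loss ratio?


Loss ratio = claims / premiums
= 488390 / 671396
= 0.7274


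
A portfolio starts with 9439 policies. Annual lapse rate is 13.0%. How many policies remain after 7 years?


remaining = initial * (1 - lapse)^years
= 9439 * (1 - 0.13)^7
= 9439 * 0.377255
= 3560.908


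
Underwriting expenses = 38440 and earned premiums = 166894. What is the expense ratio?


Expense ratio = expenses / premiums
= 38440 / 166894
= 0.2303


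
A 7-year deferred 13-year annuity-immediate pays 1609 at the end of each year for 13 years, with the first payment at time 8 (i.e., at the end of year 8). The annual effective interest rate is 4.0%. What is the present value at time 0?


PV at time 7 of the 13-year annuity-immediate:
a_n = 1609 * (1-(1+0.04)^(-13))/0.04 = 16066.9074
Discount back 7 years to time 0:
PV = 16066.9074 * (1+0.04)^(-7)
= 16066.9074 * 0.759918
= 12209.5291


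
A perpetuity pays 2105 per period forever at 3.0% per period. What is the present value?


PV = PMT / i
= 2105 / 0.03
= 70166.6667


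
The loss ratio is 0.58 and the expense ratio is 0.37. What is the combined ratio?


Combined ratio = loss ratio + expense ratio
= 0.58 + 0.37
= 0.95


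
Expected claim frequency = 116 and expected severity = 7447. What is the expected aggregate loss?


E[S] = E[N] * E[X]
= 116 * 7447
= 863852


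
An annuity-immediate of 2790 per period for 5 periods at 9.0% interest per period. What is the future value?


FV = PMT * ((1+i)^n - 1) / i
= 2790 * ((1.09)^5 - 1) / 0.09
= 2790 * (1.538624 - 1) / 0.09
= 16697.3426


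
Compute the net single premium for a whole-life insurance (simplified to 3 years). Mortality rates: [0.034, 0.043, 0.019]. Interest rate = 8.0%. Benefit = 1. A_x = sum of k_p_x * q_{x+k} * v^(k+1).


v = 0.925926
Year 0: k_p_x=1.0, q=0.034, term=0.031481
Year 1: k_p_x=0.966, q=0.043, term=0.035612
Year 2: k_p_x=0.924462, q=0.019, term=0.013943
A_x = 0.081


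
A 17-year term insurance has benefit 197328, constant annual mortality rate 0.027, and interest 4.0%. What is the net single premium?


NSP = benefit * sum_{k=0}^{n-1} k_p_x * q * v^(k+1)
With constant q=0.027, v=0.961538
Sum = 0.273076
NSP = 197328 * 0.273076
= 53885.4826


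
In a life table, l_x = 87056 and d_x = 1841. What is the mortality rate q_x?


q_x = d_x / l_x
= 1841 / 87056
= 0.0211


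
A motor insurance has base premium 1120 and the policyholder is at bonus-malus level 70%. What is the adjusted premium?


adjusted = base * BM_level / 100
= 1120 * 70 / 100
= 1120 * 0.7
= 784.0


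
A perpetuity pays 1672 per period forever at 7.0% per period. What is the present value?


PV = PMT / i
= 1672 / 0.07
= 23885.7143


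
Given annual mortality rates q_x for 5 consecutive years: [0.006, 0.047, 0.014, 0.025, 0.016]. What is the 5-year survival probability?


p_k = 1 - q_k for each year
Survival = product of (1 - q_k)
= 0.994 * 0.953 * 0.986 * 0.975 * 0.984
= 0.8961


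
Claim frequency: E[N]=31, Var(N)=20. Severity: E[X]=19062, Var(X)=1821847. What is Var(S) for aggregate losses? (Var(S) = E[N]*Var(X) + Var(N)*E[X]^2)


Var(S) = E[N]*Var(X) + Var(N)*E[X]^2
= 31*1821847 + 20*19062^2
= 56477257 + 7267196880
= 7.3237e+09


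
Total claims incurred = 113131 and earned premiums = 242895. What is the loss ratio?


Loss ratio = claims / premiums
= 113131 / 242895
= 0.4658


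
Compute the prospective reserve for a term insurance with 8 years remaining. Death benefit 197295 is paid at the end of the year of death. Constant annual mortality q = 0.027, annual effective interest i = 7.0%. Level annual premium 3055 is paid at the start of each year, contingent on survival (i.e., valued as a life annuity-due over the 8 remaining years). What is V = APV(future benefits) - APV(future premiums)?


v = 1/(1+i) = 0.934579
APV(future benefits) per unit = sum_{k=0}^{7} k_p_x * q * v^(k+1) = 0.148206
APV(future benefits) = 197295 * 0.148206 = 29240.382
Life annuity-due factor ä_{x:8} = sum_{k=0}^{7} k_p_x * v^k = 5.873365
APV(future premiums) = 3055 * 5.873365 = 17943.1295
V = 29240.382 - 17943.1295
= 11297.2525


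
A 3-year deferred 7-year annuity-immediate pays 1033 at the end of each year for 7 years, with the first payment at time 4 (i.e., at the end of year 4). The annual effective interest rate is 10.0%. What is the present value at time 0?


PV at time 3 of the 7-year annuity-immediate:
a_n = 1033 * (1-(1+0.1)^(-7))/0.1 = 5029.0766
Discount back 3 years to time 0:
PV = 5029.0766 * (1+0.1)^(-3)
= 5029.0766 * 0.751315
= 3778.4197


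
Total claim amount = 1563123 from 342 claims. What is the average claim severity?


severity = total / number
= 1563123 / 342
= 4570.5351


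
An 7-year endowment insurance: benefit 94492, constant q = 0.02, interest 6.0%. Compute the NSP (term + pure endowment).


Term component = 9984.1886
Pure endowment = 7_p_x * v^7 * benefit = 0.868126 * 0.665057 * 94492 = 54555.2455
NSP = 64539.4341


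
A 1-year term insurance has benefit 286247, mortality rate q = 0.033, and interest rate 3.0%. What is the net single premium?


NSP = benefit * q * v
v = 1/(1+i) = 0.970874
NSP = 286247 * 0.033 * 0.970874
= 9171.0204


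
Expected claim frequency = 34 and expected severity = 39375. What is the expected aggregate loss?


E[S] = E[N] * E[X]
= 34 * 39375
= 1.3388e+06


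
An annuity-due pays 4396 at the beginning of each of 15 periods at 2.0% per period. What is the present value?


PV_due = PMT * (1-(1+i)^(-n))/i * (1+i)
PV_immediate = 56485.3623
PV_due = 56485.3623 * 1.02
= 57615.0696


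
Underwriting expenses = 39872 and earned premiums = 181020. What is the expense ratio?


Expense ratio = expenses / premiums
= 39872 / 181020
= 0.2203


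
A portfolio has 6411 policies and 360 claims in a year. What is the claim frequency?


frequency = claims / policies
= 360 / 6411
= 0.0562


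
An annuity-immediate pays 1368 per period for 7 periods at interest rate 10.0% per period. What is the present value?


PV = PMT * (1 - (1+i)^(-n)) / i
= 1368 * (1 - (1+0.1)^(-7)) / 0.1
= 1368 * (1 - 0.513158) / 0.1
= 1368 * 4.868419
= 6659.9969


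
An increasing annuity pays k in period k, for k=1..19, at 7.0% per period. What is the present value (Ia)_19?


(Ia)_n = sum_{k=1}^{n} k * v^k, v = 1/(1+i)
v = 0.934579
Sum computed term by term:
(Ia)_19 = 82.9347


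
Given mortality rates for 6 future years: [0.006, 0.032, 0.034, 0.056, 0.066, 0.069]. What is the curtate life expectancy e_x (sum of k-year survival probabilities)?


e_x = sum_{k=1}^{n} k_p_x
k_p_x values:
  1_p_x = 0.994
  2_p_x = 0.962192
  3_p_x = 0.929477
  4_p_x = 0.877427
  5_p_x = 0.819517
  6_p_x = 0.76297
e_x = 5.3456


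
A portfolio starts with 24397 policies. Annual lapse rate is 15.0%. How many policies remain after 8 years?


remaining = initial * (1 - lapse)^years
= 24397 * (1 - 0.15)^8
= 24397 * 0.272491
= 6647.9513


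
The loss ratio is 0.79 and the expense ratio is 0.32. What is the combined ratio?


Combined ratio = loss ratio + expense ratio
= 0.79 + 0.32
= 1.11


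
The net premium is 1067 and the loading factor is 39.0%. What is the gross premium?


Gross = net * (1 + loading)
= 1067 * (1 + 0.39)
= 1067 * 1.39
= 1483.13


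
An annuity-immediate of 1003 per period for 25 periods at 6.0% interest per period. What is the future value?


FV = PMT * ((1+i)^n - 1) / i
= 1003 * ((1.06)^25 - 1) / 0.06
= 1003 * (4.291871 - 1) / 0.06
= 55029.1055


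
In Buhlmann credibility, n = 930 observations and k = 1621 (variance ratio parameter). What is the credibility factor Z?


Z = n / (n + k)
= 930 / (930 + 1621)
= 930 / 2551
= 0.3646


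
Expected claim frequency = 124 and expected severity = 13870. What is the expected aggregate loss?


E[S] = E[N] * E[X]
= 124 * 13870
= 1.7199e+06


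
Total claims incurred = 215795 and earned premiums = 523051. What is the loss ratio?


Loss ratio = claims / premiums
= 215795 / 523051
= 0.4126


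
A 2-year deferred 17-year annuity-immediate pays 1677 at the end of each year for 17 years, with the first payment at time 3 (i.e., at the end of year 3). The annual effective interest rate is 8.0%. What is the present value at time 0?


PV at time 2 of the 17-year annuity-immediate:
a_n = 1677 * (1-(1+0.08)^(-17))/0.08 = 15296.9871
Discount back 2 years to time 0:
PV = 15296.9871 * (1+0.08)^(-2)
= 15296.9871 * 0.857339
= 13114.7009


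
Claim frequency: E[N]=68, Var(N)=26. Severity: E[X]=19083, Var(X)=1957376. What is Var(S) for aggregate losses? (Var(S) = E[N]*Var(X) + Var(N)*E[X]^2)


Var(S) = E[N]*Var(X) + Var(N)*E[X]^2
= 68*1957376 + 26*19083^2
= 133101568 + 9468183114
= 9.6013e+09


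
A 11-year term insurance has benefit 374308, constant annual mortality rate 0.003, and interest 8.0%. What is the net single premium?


NSP = benefit * sum_{k=0}^{n-1} k_p_x * q * v^(k+1)
With constant q=0.003, v=0.925926
Sum = 0.021147
NSP = 374308 * 0.021147
= 7915.3949


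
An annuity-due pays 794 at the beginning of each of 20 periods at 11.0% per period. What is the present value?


PV_due = PMT * (1-(1+i)^(-n))/i * (1+i)
PV_immediate = 6322.8825
PV_due = 6322.8825 * 1.11
= 7018.3996


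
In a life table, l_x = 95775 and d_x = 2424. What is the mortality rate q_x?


q_x = d_x / l_x
= 2424 / 95775
= 0.0253


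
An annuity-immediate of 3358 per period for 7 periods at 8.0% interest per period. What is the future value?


FV = PMT * ((1+i)^n - 1) / i
= 3358 * ((1.08)^7 - 1) / 0.08
= 3358 * (1.713824 - 1) / 0.08
= 29962.7737


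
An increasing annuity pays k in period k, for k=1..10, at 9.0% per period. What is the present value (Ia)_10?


(Ia)_n = sum_{k=1}^{n} k * v^k, v = 1/(1+i)
v = 0.917431
Sum computed term by term:
(Ia)_10 = 30.7904


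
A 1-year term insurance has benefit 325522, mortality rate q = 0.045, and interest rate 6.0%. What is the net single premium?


NSP = benefit * q * v
v = 1/(1+i) = 0.943396
NSP = 325522 * 0.045 * 0.943396
= 13819.3302


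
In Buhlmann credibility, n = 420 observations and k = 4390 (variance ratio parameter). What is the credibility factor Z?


Z = n / (n + k)
= 420 / (420 + 4390)
= 420 / 4810
= 0.0873


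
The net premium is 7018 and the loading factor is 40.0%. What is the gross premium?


Gross = net * (1 + loading)
= 7018 * (1 + 0.4)
= 7018 * 1.4
= 9825.2


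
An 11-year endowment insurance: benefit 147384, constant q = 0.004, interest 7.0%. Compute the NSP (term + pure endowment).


Term component = 4345.0252
Pure endowment = 11_p_x * v^11 * benefit = 0.95687 * 0.475093 * 147384 = 67001.0343
NSP = 71346.0595


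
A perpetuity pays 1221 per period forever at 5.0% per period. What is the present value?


PV = PMT / i
= 1221 / 0.05
= 24420.0


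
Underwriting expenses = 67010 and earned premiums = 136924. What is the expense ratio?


Expense ratio = expenses / premiums
= 67010 / 136924
= 0.4894


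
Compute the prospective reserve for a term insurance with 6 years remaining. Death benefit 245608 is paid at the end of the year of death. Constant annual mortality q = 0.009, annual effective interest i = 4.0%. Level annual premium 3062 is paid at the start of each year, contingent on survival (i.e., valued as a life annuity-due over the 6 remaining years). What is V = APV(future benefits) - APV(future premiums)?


v = 1/(1+i) = 0.961538
APV(future benefits) per unit = sum_{k=0}^{5} k_p_x * q * v^(k+1) = 0.046178
APV(future benefits) = 245608 * 0.046178 = 11341.6915
Life annuity-due factor ä_{x:6} = sum_{k=0}^{5} k_p_x * v^k = 5.336127
APV(future premiums) = 3062 * 5.336127 = 16339.2206
V = 11341.6915 - 16339.2206
= -4997.5291


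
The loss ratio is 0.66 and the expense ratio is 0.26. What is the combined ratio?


Combined ratio = loss ratio + expense ratio
= 0.66 + 0.26
= 0.92


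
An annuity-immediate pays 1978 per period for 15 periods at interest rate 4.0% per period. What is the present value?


PV = PMT * (1 - (1+i)^(-n)) / i
= 1978 * (1 - (1+0.04)^(-15)) / 0.04
= 1978 * (1 - 0.555265) / 0.04
= 1978 * 11.118387
= 21992.1703


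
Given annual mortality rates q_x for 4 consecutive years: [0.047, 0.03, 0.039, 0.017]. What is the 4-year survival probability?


p_k = 1 - q_k for each year
Survival = product of (1 - q_k)
= 0.953 * 0.97 * 0.961 * 0.983
= 0.8733


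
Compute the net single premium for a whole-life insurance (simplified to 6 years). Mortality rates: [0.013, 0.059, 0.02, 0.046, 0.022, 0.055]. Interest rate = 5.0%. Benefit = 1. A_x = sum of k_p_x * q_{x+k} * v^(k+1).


v = 0.952381
Year 0: k_p_x=1.0, q=0.013, term=0.012381
Year 1: k_p_x=0.987, q=0.059, term=0.052819
Year 2: k_p_x=0.928767, q=0.02, term=0.016046
Year 3: k_p_x=0.910192, q=0.046, term=0.034446
Year 4: k_p_x=0.868323, q=0.022, term=0.014968
Year 5: k_p_x=0.84922, q=0.055, term=0.034854
A_x = 0.1655
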